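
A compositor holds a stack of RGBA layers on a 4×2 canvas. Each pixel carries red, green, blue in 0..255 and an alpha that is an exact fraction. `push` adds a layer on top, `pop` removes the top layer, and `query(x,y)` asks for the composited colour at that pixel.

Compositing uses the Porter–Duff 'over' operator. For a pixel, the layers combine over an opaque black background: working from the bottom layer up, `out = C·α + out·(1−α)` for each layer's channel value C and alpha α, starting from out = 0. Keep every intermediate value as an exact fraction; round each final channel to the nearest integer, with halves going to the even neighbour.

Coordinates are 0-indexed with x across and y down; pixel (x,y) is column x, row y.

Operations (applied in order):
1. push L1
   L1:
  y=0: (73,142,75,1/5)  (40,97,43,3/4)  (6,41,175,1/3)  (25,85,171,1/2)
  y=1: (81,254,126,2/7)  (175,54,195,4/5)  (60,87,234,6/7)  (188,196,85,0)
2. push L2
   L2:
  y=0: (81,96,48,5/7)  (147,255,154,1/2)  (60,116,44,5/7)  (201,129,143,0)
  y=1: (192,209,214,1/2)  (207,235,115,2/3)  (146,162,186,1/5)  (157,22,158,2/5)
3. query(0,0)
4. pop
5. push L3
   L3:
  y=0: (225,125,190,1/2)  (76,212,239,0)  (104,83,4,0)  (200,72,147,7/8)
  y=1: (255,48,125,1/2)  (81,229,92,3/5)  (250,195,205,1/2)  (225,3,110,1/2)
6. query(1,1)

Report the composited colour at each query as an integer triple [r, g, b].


at x=0,y=0 over L1,L2:
after L1 α=1/5: [73/5, 142/5, 15]
after L2 α=5/7: [2171/35, 2684/35, 270/7]
= [62, 77, 39]

at x=1,y=1 over L1,L3:
L1 α=4/5: [140, 216/5, 156]
L3 α=3/5: [523/5, 3867/25, 588/5]
→ [105, 155, 118]


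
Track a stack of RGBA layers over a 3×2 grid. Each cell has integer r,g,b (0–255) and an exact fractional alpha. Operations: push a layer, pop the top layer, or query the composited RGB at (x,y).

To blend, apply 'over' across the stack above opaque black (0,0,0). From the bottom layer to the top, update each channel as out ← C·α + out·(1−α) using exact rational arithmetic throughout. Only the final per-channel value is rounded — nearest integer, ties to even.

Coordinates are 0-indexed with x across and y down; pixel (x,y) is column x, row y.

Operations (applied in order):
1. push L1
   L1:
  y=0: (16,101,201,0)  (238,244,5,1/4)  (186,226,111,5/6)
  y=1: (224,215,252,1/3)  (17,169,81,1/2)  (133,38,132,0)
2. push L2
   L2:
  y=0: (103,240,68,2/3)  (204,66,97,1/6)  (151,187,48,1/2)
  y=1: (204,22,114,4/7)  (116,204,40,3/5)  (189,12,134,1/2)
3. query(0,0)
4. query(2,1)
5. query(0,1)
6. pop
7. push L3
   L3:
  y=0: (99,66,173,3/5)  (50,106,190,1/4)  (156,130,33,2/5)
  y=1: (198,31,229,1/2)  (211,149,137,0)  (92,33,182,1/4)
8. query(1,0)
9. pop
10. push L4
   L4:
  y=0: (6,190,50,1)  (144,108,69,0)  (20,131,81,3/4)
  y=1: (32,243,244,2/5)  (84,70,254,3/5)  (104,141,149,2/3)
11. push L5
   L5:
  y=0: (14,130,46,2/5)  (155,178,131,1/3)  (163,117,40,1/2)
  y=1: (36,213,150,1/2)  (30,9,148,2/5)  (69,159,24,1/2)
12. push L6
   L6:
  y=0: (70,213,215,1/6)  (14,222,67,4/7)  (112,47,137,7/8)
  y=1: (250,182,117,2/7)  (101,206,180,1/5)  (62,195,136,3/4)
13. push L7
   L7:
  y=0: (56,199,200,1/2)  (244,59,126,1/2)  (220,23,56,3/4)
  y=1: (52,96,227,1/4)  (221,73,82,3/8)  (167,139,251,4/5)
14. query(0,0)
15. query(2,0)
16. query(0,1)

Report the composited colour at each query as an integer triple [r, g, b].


query (0,0) [L1,L2] — begin 0,0,0
after L1 α=0: [0, 0, 0]
after L2 α=2/3: [206/3, 160, 136/3]
= [69, 160, 45]

(2,1) stack=L1,L2; from [0,0,0]:
+L1 (α=0) → [0, 0, 0]
+L2 (α=1/2) → [189/2, 6, 67]
→ [94, 6, 67]

at x=0,y=1 over L1,L2:
+L1 (α=1/3) → [224/3, 215/3, 84]
+L2 (α=4/7) → [1040/7, 303/7, 708/7]
= [149, 43, 101]

query (1,0) [L1,L3] — begin 0,0,0
+L1 (α=1/4) → [119/2, 61, 5/4]
+L3 (α=1/4) → [457/8, 289/4, 775/16]
rounded: [57, 72, 48]

at x=0,y=0 over L1,L4,L5,L6,L7:
L1 α=0: [0, 0, 0]
L4 α=1: [6, 190, 50]
L5 α=2/5: [46/5, 166, 242/5]
L6 α=1/6: [58/3, 1043/6, 457/6]
L7 α=1/2: [113/3, 2237/12, 1657/12]
rounded: [38, 186, 138]

query (2,0) [L1,L4,L5,L6,L7] — begin 0,0,0
+L1 (α=5/6) → [155, 565/3, 185/2]
+L4 (α=3/4) → [215/4, 436/3, 671/8]
+L5 (α=1/2) → [867/8, 787/6, 991/16]
+L6 (α=7/8) → [7139/64, 2761/48, 16335/128]
+L7 (α=3/4) → [49379/256, 6073/192, 37839/512]
= [193, 32, 74]

at x=0,y=1 over L1,L4,L5,L6,L7:
after L1 α=1/3: [224/3, 215/3, 84]
after L4 α=2/5: [288/5, 701/5, 148]
after L5 α=1/2: [234/5, 883/5, 149]
after L6 α=2/7: [734/7, 1247/7, 979/7]
after L7 α=1/4: [1283/14, 4413/28, 2263/14]
→ [92, 158, 162]


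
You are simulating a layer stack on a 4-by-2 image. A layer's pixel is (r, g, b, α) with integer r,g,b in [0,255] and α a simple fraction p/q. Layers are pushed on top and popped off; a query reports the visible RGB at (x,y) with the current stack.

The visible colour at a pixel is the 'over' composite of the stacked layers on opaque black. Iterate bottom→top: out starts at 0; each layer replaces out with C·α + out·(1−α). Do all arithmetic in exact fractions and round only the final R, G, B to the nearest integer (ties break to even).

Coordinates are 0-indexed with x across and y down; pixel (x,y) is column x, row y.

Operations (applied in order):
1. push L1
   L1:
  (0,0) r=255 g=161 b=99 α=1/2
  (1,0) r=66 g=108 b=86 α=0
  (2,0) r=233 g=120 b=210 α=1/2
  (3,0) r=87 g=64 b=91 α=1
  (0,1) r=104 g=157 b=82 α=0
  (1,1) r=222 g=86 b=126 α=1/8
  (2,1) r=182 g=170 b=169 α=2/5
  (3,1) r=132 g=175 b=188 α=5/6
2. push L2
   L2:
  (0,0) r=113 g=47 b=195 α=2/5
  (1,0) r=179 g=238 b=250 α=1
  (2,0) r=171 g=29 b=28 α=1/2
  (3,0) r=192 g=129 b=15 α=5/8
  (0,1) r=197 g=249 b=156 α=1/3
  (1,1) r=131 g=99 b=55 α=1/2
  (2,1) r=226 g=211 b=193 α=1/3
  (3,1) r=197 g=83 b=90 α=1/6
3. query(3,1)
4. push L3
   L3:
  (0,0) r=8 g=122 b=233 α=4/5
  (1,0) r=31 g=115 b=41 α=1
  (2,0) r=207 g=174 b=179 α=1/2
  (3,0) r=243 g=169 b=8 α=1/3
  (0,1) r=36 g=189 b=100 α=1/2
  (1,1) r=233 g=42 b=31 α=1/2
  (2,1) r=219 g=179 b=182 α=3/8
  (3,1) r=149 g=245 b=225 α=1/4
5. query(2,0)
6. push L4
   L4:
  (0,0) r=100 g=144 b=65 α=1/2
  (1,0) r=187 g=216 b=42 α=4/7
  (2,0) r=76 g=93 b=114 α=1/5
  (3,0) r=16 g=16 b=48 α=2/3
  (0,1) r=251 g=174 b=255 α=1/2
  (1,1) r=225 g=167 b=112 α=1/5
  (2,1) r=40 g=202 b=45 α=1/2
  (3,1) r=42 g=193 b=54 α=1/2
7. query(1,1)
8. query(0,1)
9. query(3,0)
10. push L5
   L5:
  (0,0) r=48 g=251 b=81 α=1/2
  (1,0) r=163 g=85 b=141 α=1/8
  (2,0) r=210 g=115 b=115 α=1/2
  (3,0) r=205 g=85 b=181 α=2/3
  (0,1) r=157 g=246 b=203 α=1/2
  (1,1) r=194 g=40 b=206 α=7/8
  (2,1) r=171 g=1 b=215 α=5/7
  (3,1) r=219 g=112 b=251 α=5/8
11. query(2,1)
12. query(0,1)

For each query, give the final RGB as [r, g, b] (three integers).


query (3,1) [L1,L2] — begin 0,0,0
after L1 α=5/6: [110, 875/6, 470/3]
after L2 α=1/6: [249/2, 4873/36, 1310/9]
→ [124, 135, 146]

query (2,0) [L1,L2,L3] — begin 0,0,0
L1 α=1/2: [233/2, 60, 105]
L2 α=1/2: [575/4, 89/2, 133/2]
L3 α=1/2: [1403/8, 437/4, 491/4]
rounded: [175, 109, 123]

query (1,1) [L1,L2,L3,L4] — begin 0,0,0
L1 α=1/8: [111/4, 43/4, 63/4]
L2 α=1/2: [635/8, 439/8, 283/8]
L3 α=1/2: [2499/16, 775/16, 531/16]
L4 α=1/5: [3399/20, 1443/20, 979/20]
→ [170, 72, 49]

(0,1) stack=L1,L2,L3,L4; from [0,0,0]:
after L1 α=0: [0, 0, 0]
after L2 α=1/3: [197/3, 83, 52]
after L3 α=1/2: [305/6, 136, 76]
after L4 α=1/2: [1811/12, 155, 331/2]
= [151, 155, 166]

at x=3,y=0 over L1,L2,L3,L4:
L1 α=1: [87, 64, 91]
L2 α=5/8: [1221/8, 837/8, 87/2]
L3 α=1/3: [731/4, 1513/12, 95/3]
L4 α=2/3: [859/12, 1897/36, 383/9]
rounded: [72, 53, 43]

query (2,1) [L1,L2,L3,L4,L5] — begin 0,0,0
after L1 α=2/5: [364/5, 68, 338/5]
after L2 α=1/3: [1858/15, 347/3, 547/5]
after L3 α=3/8: [3829/24, 1673/12, 1093/8]
after L4 α=1/2: [4789/48, 4097/24, 1453/16]
after L5 α=5/7: [25309/168, 4157/84, 10053/56]
= [151, 49, 180]

at x=0,y=1 over L1,L2,L3,L4,L5:
after L1 α=0: [0, 0, 0]
after L2 α=1/3: [197/3, 83, 52]
after L3 α=1/2: [305/6, 136, 76]
after L4 α=1/2: [1811/12, 155, 331/2]
after L5 α=1/2: [3695/24, 401/2, 737/4]
= [154, 200, 184]


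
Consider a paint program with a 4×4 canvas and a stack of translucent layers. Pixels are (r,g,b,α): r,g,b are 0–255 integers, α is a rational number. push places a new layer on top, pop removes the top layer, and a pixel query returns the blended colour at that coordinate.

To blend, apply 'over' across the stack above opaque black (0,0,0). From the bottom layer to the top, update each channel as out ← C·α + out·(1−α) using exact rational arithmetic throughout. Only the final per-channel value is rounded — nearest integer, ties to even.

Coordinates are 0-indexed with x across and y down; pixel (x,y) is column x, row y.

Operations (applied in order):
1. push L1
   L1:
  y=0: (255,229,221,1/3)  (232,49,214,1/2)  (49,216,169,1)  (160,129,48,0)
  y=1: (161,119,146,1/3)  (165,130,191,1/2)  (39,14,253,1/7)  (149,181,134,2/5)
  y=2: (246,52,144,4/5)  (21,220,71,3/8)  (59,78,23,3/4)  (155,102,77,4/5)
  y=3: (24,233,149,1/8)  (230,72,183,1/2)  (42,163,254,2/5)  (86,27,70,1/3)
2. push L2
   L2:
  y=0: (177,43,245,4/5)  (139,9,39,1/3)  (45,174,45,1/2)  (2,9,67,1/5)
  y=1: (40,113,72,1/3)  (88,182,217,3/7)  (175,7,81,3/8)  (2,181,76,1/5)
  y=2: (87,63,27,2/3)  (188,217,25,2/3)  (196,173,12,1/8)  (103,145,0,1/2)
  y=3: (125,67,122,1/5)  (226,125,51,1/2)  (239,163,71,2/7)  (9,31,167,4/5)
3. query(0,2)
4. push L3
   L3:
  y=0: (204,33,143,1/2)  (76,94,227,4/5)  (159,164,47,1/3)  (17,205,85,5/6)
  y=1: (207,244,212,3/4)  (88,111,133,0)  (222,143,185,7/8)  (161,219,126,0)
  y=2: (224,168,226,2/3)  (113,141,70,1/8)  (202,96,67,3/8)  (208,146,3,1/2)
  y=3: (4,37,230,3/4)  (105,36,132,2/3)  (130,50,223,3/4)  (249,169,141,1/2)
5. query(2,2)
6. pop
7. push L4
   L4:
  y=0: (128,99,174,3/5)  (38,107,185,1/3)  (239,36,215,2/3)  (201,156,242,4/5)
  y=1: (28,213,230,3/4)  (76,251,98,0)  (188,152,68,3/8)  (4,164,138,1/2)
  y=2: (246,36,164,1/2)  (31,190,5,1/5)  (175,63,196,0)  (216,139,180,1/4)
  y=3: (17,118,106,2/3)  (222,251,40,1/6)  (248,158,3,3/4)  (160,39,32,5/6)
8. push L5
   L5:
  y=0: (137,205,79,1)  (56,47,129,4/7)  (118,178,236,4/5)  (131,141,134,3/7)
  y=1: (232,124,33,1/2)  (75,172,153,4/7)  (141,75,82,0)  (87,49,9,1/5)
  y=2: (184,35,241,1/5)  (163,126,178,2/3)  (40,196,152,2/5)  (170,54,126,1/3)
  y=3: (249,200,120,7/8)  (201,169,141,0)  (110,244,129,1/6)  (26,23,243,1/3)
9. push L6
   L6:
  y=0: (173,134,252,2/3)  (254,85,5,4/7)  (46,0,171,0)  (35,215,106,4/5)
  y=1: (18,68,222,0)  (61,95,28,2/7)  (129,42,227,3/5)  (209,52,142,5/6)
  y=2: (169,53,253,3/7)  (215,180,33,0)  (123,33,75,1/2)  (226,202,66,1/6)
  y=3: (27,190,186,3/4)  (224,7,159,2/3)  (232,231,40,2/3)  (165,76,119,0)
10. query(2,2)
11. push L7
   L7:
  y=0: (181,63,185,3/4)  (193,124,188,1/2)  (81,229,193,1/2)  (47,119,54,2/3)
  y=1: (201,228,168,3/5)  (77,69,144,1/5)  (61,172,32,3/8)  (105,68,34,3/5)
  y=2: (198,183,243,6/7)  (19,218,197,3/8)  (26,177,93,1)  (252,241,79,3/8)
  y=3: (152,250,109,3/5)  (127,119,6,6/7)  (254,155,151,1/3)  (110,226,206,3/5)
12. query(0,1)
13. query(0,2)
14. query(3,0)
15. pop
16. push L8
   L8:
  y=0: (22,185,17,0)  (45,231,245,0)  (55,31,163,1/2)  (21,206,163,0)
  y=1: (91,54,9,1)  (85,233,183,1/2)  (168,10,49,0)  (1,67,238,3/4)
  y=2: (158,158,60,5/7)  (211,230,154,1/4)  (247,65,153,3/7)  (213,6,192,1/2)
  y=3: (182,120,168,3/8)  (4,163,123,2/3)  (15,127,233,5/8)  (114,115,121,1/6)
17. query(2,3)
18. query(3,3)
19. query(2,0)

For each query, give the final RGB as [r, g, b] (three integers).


at x=0,y=2 over L1,L2:
+L1 (α=4/5) → [984/5, 208/5, 576/5]
+L2 (α=2/3) → [618/5, 838/15, 282/5]
rounded: [124, 56, 56]

(2,2) stack=L1,L2,L3; from [0,0,0]:
L1 α=3/4: [177/4, 117/2, 69/4]
L2 α=1/8: [2023/32, 1165/16, 531/32]
L3 α=3/8: [29507/256, 10433/128, 9087/256]
= [115, 82, 35]

at x=2,y=2 over L1,L2,L4,L5,L6:
after L1 α=3/4: [177/4, 117/2, 69/4]
after L2 α=1/8: [2023/32, 1165/16, 531/32]
after L4 α=0: [2023/32, 1165/16, 531/32]
after L5 α=2/5: [8629/160, 9767/80, 11321/160]
after L6 α=1/2: [28309/320, 12407/160, 23321/320]
rounded: [88, 78, 73]

query (0,1) [L1,L2,L4,L5,L6,L7] — begin 0,0,0
+L1 (α=1/3) → [161/3, 119/3, 146/3]
+L2 (α=1/3) → [442/9, 577/9, 508/9]
+L4 (α=3/4) → [599/18, 1582/9, 3359/18]
+L5 (α=1/2) → [4775/36, 1349/9, 3953/36]
+L6 (α=0) → [4775/36, 1349/9, 3953/36]
+L7 (α=3/5) → [15629/90, 8854/45, 2605/18]
rounded: [174, 197, 145]

(0,2) stack=L1,L2,L4,L5,L6,L7; from [0,0,0]:
L1 α=4/5: [984/5, 208/5, 576/5]
L2 α=2/3: [618/5, 838/15, 282/5]
L4 α=1/2: [924/5, 689/15, 551/5]
L5 α=1/5: [4616/25, 3281/75, 3409/25]
L6 α=3/7: [31139/175, 25049/525, 32611/175]
L7 α=6/7: [239039/1225, 601499/3675, 287761/1225]
= [195, 164, 235]

(3,0) stack=L1,L2,L4,L5,L6,L7; from [0,0,0]:
L1 α=0: [0, 0, 0]
L2 α=1/5: [2/5, 9/5, 67/5]
L4 α=4/5: [4022/25, 3129/25, 4907/25]
L5 α=3/7: [25913/175, 23091/175, 29678/175]
L6 α=4/5: [50413/875, 173591/875, 103878/875]
L7 α=2/3: [44221/875, 381841/2625, 66126/875]
rounded: [51, 145, 76]

query (2,3) [L1,L2,L4,L5,L6,L8] — begin 0,0,0
+L1 (α=2/5) → [84/5, 326/5, 508/5]
+L2 (α=2/7) → [562/7, 652/7, 650/7]
+L4 (α=3/4) → [2885/14, 1985/14, 713/28]
+L5 (α=1/6) → [15965/84, 4447/28, 7177/168]
+L6 (α=2/3) → [54941/252, 17383/84, 20617/504]
+L8 (α=5/8) → [61241/672, 35163/224, 216337/1344]
→ [91, 157, 161]

at x=3,y=3 over L1,L2,L4,L5,L6,L8:
+L1 (α=1/3) → [86/3, 9, 70/3]
+L2 (α=4/5) → [194/15, 133/5, 2074/15]
+L4 (α=5/6) → [6097/45, 554/15, 2237/45]
+L5 (α=1/3) → [13364/135, 1453/45, 15409/135]
+L6 (α=0) → [13364/135, 1453/45, 15409/135]
+L8 (α=1/6) → [8221/81, 1244/27, 9338/81]
= [101, 46, 115]

(2,0) stack=L1,L2,L4,L5,L6,L8; from [0,0,0]:
L1 α=1: [49, 216, 169]
L2 α=1/2: [47, 195, 107]
L4 α=2/3: [175, 89, 179]
L5 α=4/5: [647/5, 801/5, 1123/5]
L6 α=0: [647/5, 801/5, 1123/5]
L8 α=1/2: [461/5, 478/5, 969/5]
= [92, 96, 194]


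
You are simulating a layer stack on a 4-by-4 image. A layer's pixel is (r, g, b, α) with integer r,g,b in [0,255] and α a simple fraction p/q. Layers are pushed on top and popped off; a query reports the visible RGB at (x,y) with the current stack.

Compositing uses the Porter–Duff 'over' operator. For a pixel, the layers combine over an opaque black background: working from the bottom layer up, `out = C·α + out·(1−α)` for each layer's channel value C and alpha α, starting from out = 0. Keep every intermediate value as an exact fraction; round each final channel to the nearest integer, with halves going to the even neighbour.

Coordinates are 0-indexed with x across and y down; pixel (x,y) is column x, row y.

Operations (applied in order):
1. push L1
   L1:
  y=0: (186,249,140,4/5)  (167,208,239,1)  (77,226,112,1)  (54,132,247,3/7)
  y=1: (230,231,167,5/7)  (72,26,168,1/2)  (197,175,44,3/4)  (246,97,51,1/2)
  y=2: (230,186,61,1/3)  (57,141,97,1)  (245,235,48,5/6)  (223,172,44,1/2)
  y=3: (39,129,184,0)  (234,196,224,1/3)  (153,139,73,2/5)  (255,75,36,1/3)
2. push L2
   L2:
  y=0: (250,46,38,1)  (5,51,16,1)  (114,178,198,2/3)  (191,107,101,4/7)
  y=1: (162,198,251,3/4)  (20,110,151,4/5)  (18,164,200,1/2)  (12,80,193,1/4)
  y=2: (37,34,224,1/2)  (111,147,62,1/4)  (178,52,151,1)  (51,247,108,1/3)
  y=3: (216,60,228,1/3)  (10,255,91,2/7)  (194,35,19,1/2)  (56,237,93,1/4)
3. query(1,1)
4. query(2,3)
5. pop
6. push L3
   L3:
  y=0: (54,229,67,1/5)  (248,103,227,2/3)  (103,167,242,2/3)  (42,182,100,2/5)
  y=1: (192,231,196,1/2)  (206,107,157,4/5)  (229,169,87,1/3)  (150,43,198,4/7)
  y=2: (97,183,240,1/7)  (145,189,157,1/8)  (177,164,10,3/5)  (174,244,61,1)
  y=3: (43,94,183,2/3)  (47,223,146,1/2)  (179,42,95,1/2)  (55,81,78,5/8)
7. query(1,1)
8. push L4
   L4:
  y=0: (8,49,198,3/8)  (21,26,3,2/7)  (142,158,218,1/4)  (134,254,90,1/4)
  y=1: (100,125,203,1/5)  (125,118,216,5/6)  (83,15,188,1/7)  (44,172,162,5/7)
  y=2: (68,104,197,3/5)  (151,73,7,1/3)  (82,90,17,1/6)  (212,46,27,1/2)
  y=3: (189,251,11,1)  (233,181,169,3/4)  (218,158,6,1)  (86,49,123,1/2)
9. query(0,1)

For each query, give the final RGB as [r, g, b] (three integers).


query (1,1) [L1,L2] — begin 0,0,0
after L1 α=1/2: [36, 13, 84]
after L2 α=4/5: [116/5, 453/5, 688/5]
rounded: [23, 91, 138]

query (2,3) [L1,L2] — begin 0,0,0
+L1 (α=2/5) → [306/5, 278/5, 146/5]
+L2 (α=1/2) → [638/5, 453/10, 241/10]
→ [128, 45, 24]

at x=1,y=1 over L1,L3:
after L1 α=1/2: [36, 13, 84]
after L3 α=4/5: [172, 441/5, 712/5]
→ [172, 88, 142]

(0,1) stack=L1,L3,L4; from [0,0,0]:
+L1 (α=5/7) → [1150/7, 165, 835/7]
+L3 (α=1/2) → [1247/7, 198, 2207/14]
+L4 (α=1/5) → [5688/35, 917/5, 1167/7]
rounded: [163, 183, 167]


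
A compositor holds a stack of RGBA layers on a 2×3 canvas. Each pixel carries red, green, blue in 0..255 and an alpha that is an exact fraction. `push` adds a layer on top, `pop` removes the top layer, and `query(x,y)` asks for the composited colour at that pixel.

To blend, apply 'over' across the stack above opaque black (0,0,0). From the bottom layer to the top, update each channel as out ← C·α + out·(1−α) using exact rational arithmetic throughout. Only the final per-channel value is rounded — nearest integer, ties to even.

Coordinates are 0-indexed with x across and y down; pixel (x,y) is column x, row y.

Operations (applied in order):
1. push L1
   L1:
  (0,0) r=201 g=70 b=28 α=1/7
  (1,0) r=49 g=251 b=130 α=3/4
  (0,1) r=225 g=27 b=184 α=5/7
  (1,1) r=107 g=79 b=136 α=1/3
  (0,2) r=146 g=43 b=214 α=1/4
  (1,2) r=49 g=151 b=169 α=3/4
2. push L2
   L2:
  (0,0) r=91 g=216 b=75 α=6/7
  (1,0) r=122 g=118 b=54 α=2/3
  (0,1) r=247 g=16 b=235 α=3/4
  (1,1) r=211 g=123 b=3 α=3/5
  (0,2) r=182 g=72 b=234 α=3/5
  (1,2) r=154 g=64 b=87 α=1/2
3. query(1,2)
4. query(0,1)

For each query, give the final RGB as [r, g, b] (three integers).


at x=1,y=2 over L1,L2:
+L1 (α=3/4) → [147/4, 453/4, 507/4]
+L2 (α=1/2) → [763/8, 709/8, 855/8]
rounded: [95, 89, 107]

(0,1) stack=L1,L2; from [0,0,0]:
+L1 (α=5/7) → [1125/7, 135/7, 920/7]
+L2 (α=3/4) → [1578/7, 471/28, 5855/28]
= [225, 17, 209]


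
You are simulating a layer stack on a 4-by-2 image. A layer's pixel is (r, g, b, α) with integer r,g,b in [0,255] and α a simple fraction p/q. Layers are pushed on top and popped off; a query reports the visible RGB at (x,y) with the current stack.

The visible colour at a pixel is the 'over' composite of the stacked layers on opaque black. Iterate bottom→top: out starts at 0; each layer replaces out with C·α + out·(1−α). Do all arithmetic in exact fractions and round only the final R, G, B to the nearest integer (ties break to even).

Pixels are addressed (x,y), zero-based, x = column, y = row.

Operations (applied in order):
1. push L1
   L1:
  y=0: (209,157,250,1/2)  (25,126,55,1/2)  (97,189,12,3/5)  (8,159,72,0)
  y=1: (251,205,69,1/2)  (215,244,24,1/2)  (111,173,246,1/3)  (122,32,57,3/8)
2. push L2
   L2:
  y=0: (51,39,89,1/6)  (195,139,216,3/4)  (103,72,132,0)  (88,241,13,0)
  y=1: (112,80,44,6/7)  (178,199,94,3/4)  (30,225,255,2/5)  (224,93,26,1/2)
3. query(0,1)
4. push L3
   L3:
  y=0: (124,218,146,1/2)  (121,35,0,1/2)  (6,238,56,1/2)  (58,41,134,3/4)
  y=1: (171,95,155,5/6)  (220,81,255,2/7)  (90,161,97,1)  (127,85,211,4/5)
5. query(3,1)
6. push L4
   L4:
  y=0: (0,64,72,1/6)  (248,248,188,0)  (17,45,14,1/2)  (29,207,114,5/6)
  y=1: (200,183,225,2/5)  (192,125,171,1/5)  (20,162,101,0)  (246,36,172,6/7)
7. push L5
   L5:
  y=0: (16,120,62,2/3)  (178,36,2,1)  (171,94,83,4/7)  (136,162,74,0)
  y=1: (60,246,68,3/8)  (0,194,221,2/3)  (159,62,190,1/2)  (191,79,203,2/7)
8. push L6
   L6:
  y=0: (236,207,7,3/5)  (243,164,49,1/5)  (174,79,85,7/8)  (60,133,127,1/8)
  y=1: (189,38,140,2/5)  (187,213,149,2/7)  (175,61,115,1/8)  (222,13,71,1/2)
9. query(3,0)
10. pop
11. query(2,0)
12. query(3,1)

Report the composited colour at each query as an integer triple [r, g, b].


(0,1) stack=L1,L2; from [0,0,0]:
+L1 (α=1/2) → [251/2, 205/2, 69/2]
+L2 (α=6/7) → [1595/14, 1165/14, 597/14]
rounded: [114, 83, 43]

query (3,1) [L1,L2,L3] — begin 0,0,0
+L1 (α=3/8) → [183/4, 12, 171/8]
+L2 (α=1/2) → [1079/8, 105/2, 379/16]
+L3 (α=4/5) → [5143/40, 157/2, 13883/80]
→ [129, 78, 174]

at x=3,y=0 over L1,L2,L3,L4,L5,L6:
+L1 (α=0) → [0, 0, 0]
+L2 (α=0) → [0, 0, 0]
+L3 (α=3/4) → [87/2, 123/4, 201/2]
+L4 (α=5/6) → [377/12, 1421/8, 447/4]
+L5 (α=0) → [377/12, 1421/8, 447/4]
+L6 (α=1/8) → [3359/96, 11011/64, 3637/32]
→ [35, 172, 114]

query (2,0) [L1,L2,L3,L4,L5] — begin 0,0,0
+L1 (α=3/5) → [291/5, 567/5, 36/5]
+L2 (α=0) → [291/5, 567/5, 36/5]
+L3 (α=1/2) → [321/10, 1757/10, 158/5]
+L4 (α=1/2) → [491/20, 2207/20, 114/5]
+L5 (α=4/7) → [15153/140, 14141/140, 286/5]
= [108, 101, 57]

query (3,1) [L1,L2,L3,L4,L5] — begin 0,0,0
after L1 α=3/8: [183/4, 12, 171/8]
after L2 α=1/2: [1079/8, 105/2, 379/16]
after L3 α=4/5: [5143/40, 157/2, 13883/80]
after L4 α=6/7: [9169/40, 589/14, 96443/560]
after L5 α=2/7: [12225/56, 5157/98, 141915/784]
rounded: [218, 53, 181]


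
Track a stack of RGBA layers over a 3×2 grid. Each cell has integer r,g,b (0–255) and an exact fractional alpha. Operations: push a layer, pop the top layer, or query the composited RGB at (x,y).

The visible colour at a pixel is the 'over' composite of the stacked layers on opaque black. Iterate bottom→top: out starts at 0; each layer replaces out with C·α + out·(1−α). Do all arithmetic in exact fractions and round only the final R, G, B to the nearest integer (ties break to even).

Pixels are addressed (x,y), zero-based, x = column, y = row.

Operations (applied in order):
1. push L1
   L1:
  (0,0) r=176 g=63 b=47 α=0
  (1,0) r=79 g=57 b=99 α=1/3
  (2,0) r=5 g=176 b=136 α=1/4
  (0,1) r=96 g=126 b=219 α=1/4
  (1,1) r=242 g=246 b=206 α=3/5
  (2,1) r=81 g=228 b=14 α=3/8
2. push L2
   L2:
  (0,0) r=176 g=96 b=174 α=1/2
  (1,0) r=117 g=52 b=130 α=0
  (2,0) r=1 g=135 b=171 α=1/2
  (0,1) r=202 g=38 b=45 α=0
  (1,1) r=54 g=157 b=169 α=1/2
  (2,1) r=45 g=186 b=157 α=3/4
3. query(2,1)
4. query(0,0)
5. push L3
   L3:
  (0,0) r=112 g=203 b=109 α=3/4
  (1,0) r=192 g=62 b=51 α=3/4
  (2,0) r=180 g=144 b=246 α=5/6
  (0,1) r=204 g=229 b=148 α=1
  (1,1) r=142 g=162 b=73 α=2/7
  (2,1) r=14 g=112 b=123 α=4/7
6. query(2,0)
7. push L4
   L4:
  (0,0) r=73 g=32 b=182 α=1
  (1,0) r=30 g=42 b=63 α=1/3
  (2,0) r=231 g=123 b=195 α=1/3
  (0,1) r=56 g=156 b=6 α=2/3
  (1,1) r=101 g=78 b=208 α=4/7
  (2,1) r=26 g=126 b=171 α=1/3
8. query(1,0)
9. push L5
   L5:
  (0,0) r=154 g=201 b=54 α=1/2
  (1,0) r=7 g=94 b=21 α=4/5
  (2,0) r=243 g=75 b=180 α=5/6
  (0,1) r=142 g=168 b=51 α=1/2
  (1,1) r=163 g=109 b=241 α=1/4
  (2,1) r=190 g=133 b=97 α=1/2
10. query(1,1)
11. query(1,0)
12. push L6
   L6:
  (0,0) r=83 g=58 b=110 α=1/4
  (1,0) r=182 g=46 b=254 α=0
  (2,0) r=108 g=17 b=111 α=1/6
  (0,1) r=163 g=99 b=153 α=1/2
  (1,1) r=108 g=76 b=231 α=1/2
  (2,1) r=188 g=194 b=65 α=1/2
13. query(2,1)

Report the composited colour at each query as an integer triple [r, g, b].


query (2,1) [L1,L2] — begin 0,0,0
+L1 (α=3/8) → [243/8, 171/2, 21/4]
+L2 (α=3/4) → [1323/32, 1287/8, 1905/16]
→ [41, 161, 119]

(0,0) stack=L1,L2; from [0,0,0]:
+L1 (α=0) → [0, 0, 0]
+L2 (α=1/2) → [88, 48, 87]
→ [88, 48, 87]

(2,0) stack=L1,L2,L3; from [0,0,0]:
+L1 (α=1/4) → [5/4, 44, 34]
+L2 (α=1/2) → [9/8, 179/2, 205/2]
+L3 (α=5/6) → [2403/16, 1619/12, 2665/12]
= [150, 135, 222]

at x=1,y=0 over L1,L2,L3,L4:
after L1 α=1/3: [79/3, 19, 33]
after L2 α=0: [79/3, 19, 33]
after L3 α=3/4: [1807/12, 205/4, 93/2]
after L4 α=1/3: [1987/18, 289/6, 52]
= [110, 48, 52]

query (1,1) [L1,L2,L3,L4,L5] — begin 0,0,0
L1 α=3/5: [726/5, 738/5, 618/5]
L2 α=1/2: [498/5, 1523/10, 1463/10]
L3 α=2/7: [782/7, 2171/14, 1755/14]
L4 α=4/7: [5174/49, 10881/98, 16913/98]
L5 α=1/4: [23509/196, 43325/392, 74357/392]
→ [120, 111, 190]

query (1,0) [L1,L2,L3,L4,L5] — begin 0,0,0
L1 α=1/3: [79/3, 19, 33]
L2 α=0: [79/3, 19, 33]
L3 α=3/4: [1807/12, 205/4, 93/2]
L4 α=1/3: [1987/18, 289/6, 52]
L5 α=4/5: [2491/90, 509/6, 136/5]
→ [28, 85, 27]

query (2,1) [L1,L2,L3,L4,L5,L6] — begin 0,0,0
L1 α=3/8: [243/8, 171/2, 21/4]
L2 α=3/4: [1323/32, 1287/8, 1905/16]
L3 α=4/7: [823/32, 7445/56, 1941/16]
L4 α=1/3: [413/16, 10973/84, 1103/8]
L5 α=1/2: [3453/32, 22145/168, 1879/16]
L6 α=1/2: [9469/64, 54737/336, 2919/32]
= [148, 163, 91]


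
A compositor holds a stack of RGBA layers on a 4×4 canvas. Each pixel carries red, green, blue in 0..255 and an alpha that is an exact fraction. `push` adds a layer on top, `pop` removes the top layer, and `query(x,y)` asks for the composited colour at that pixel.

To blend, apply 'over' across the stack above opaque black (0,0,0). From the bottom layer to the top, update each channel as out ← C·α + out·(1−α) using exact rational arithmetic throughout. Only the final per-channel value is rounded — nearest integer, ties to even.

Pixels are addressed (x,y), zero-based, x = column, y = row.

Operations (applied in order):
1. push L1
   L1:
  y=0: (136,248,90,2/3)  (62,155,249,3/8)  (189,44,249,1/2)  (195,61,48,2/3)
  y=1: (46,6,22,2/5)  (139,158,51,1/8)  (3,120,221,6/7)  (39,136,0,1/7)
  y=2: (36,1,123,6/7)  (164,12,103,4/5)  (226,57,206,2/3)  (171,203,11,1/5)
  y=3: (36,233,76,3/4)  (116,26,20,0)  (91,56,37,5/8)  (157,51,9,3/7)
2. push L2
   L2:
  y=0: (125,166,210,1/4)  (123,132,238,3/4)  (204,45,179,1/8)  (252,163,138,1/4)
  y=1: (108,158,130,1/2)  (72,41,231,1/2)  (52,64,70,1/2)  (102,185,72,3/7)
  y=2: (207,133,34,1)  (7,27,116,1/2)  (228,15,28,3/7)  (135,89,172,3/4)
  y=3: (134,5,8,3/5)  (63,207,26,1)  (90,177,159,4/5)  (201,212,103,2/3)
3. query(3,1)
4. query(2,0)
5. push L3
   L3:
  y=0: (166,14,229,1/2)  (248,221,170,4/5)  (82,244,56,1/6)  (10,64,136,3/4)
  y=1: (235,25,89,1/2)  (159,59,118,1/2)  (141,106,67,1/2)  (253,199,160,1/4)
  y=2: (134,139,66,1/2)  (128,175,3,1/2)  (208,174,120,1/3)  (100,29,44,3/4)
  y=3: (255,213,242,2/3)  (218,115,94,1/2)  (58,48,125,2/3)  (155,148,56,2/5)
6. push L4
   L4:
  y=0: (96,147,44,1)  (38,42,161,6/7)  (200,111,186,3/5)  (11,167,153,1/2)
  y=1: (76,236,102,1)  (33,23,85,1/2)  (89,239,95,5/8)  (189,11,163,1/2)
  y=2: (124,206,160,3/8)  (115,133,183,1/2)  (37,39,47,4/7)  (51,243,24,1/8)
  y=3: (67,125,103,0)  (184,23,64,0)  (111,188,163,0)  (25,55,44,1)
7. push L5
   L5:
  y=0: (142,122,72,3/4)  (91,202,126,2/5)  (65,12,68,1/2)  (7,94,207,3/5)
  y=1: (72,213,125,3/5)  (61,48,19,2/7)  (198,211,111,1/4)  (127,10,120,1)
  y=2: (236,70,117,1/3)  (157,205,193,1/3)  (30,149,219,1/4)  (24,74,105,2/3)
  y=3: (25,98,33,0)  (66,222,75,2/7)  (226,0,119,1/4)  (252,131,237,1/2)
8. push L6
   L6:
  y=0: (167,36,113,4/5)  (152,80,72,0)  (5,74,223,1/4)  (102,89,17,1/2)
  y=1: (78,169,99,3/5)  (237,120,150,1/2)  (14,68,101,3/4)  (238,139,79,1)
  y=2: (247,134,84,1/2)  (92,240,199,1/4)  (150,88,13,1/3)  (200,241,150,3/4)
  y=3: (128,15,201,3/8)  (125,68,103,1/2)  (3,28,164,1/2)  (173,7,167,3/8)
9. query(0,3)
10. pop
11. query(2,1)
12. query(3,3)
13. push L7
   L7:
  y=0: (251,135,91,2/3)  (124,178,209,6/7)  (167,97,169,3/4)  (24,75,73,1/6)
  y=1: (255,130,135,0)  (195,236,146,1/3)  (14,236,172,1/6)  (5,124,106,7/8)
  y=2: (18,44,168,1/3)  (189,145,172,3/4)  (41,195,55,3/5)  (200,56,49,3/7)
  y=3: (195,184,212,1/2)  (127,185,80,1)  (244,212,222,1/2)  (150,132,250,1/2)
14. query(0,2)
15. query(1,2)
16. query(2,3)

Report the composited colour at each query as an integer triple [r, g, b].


(3,1) stack=L1,L2; from [0,0,0]:
+L1 (α=1/7) → [39/7, 136/7, 0]
+L2 (α=3/7) → [2298/49, 4429/49, 216/7]
= [47, 90, 31]

at x=2,y=0 over L1,L2:
after L1 α=1/2: [189/2, 22, 249/2]
after L2 α=1/8: [1731/16, 199/8, 2101/16]
= [108, 25, 131]

at x=0,y=3 over L1,L2,L3,L4,L5,L6:
+L1 (α=3/4) → [27, 699/4, 57]
+L2 (α=3/5) → [456/5, 729/10, 138/5]
+L3 (α=2/3) → [1002/5, 1663/10, 2558/15]
+L4 (α=0) → [1002/5, 1663/10, 2558/15]
+L5 (α=0) → [1002/5, 1663/10, 2558/15]
+L6 (α=3/8) → [693/4, 1753/16, 4367/24]
= [173, 110, 182]

(2,1) stack=L1,L2,L3,L4,L5; from [0,0,0]:
+L1 (α=6/7) → [18/7, 720/7, 1326/7]
+L2 (α=1/2) → [191/7, 584/7, 908/7]
+L3 (α=1/2) → [589/7, 663/7, 1377/14]
+L4 (α=5/8) → [2441/28, 5177/28, 10781/112]
+L5 (α=1/4) → [12867/112, 21439/112, 44775/448]
rounded: [115, 191, 100]

(3,3) stack=L1,L2,L3,L4,L5; from [0,0,0]:
after L1 α=3/7: [471/7, 153/7, 27/7]
after L2 α=2/3: [1095/7, 3121/21, 1469/21]
after L3 α=2/5: [1091/7, 5193/35, 2253/35]
after L4 α=1: [25, 55, 44]
after L5 α=1/2: [277/2, 93, 281/2]
= [138, 93, 140]

(0,2) stack=L1,L2,L3,L4,L5,L7; from [0,0,0]:
L1 α=6/7: [216/7, 6/7, 738/7]
L2 α=1: [207, 133, 34]
L3 α=1/2: [341/2, 136, 50]
L4 α=3/8: [2449/16, 649/4, 365/4]
L5 α=1/3: [4337/24, 263/2, 599/6]
L7 α=1/3: [4553/36, 307/3, 1103/9]
rounded: [126, 102, 123]

(1,2) stack=L1,L2,L3,L4,L5,L7; from [0,0,0]:
L1 α=4/5: [656/5, 48/5, 412/5]
L2 α=1/2: [691/10, 183/10, 496/5]
L3 α=1/2: [1971/20, 1933/20, 511/10]
L4 α=1/2: [4271/40, 4593/40, 2341/20]
L5 α=1/3: [7411/60, 8693/60, 4271/30]
L7 α=3/4: [41431/240, 34793/240, 19751/120]
rounded: [173, 145, 165]

query (2,3) [L1,L2,L3,L4,L5,L7] — begin 0,0,0
after L1 α=5/8: [455/8, 35, 185/8]
after L2 α=4/5: [667/8, 743/5, 5273/40]
after L3 α=2/3: [1595/24, 1223/15, 5091/40]
after L4 α=0: [1595/24, 1223/15, 5091/40]
after L5 α=1/4: [3403/32, 1223/20, 20033/160]
after L7 α=1/2: [11211/64, 5463/40, 55553/320]
rounded: [175, 137, 174]


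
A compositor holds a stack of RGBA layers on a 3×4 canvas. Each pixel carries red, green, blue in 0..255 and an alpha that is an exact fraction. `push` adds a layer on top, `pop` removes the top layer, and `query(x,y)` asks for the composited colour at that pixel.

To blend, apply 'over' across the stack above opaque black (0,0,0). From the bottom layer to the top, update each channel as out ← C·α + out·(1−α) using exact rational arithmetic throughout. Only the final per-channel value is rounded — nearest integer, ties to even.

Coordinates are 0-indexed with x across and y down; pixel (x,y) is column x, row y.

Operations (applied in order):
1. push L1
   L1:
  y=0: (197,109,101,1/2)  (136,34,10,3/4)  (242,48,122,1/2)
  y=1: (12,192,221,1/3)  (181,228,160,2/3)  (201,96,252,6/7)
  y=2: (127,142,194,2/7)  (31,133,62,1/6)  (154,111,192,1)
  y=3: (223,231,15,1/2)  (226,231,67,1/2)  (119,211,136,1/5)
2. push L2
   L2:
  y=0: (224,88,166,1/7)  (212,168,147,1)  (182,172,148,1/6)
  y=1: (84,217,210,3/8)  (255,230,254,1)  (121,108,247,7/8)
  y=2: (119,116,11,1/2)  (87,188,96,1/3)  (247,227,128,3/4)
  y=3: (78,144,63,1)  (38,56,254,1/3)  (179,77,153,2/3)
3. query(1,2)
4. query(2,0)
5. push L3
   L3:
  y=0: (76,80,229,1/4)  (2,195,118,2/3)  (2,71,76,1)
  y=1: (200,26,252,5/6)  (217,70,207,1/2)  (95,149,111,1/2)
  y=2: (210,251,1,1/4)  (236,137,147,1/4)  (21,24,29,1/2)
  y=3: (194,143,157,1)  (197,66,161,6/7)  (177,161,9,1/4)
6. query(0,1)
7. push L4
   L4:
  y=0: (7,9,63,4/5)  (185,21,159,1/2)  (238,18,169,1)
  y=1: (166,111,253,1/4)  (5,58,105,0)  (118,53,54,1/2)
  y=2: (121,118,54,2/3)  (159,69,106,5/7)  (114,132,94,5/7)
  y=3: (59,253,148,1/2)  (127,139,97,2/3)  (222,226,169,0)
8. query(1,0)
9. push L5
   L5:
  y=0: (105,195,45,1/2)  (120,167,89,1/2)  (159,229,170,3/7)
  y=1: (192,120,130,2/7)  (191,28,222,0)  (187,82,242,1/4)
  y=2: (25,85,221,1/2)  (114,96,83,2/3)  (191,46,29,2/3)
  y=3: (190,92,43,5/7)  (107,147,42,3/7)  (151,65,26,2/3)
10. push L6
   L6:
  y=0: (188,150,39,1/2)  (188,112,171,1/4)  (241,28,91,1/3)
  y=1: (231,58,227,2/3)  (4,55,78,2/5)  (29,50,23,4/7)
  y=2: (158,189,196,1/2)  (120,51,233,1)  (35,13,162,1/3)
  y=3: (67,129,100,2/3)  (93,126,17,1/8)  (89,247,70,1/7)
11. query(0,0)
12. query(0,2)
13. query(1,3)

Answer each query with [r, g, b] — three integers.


(1,2) stack=L1,L2; from [0,0,0]:
after L1 α=1/6: [31/6, 133/6, 31/3]
after L2 α=1/3: [292/9, 697/9, 350/9]
= [32, 77, 39]

(2,0) stack=L1,L2; from [0,0,0]:
after L1 α=1/2: [121, 24, 61]
after L2 α=1/6: [787/6, 146/3, 151/2]
→ [131, 49, 76]

at x=0,y=1 over L1,L2,L3:
after L1 α=1/3: [4, 64, 221/3]
after L2 α=3/8: [34, 971/8, 2995/24]
after L3 α=5/6: [517/3, 2011/48, 33235/144]
rounded: [172, 42, 231]

query (1,0) [L1,L2,L3,L4] — begin 0,0,0
L1 α=3/4: [102, 51/2, 15/2]
L2 α=1: [212, 168, 147]
L3 α=2/3: [72, 186, 383/3]
L4 α=1/2: [257/2, 207/2, 430/3]
= [128, 104, 143]

at x=0,y=0 over L1,L2,L3,L4,L5,L6:
after L1 α=1/2: [197/2, 109/2, 101/2]
after L2 α=1/7: [815/7, 415/7, 67]
after L3 α=1/4: [2977/28, 1805/28, 215/2]
after L4 α=4/5: [3761/140, 2813/140, 719/10]
after L5 α=1/2: [18461/280, 30113/280, 1169/20]
after L6 α=1/2: [71101/560, 72113/560, 1949/40]
= [127, 129, 49]

at x=0,y=2 over L1,L2,L3,L4,L5,L6:
after L1 α=2/7: [254/7, 284/7, 388/7]
after L2 α=1/2: [1087/14, 548/7, 465/14]
after L3 α=1/4: [6201/56, 3401/28, 1409/56]
after L4 α=2/3: [19753/168, 10009/84, 7457/168]
after L5 α=1/2: [23953/336, 17149/168, 44585/336]
after L6 α=1/2: [77041/672, 48901/336, 110441/672]
= [115, 146, 164]

(1,3) stack=L1,L2,L3,L4,L5,L6; from [0,0,0]:
after L1 α=1/2: [113, 231/2, 67/2]
after L2 α=1/3: [88, 287/3, 107]
after L3 α=6/7: [1270/7, 1475/21, 1073/7]
after L4 α=2/3: [1016/7, 7313/63, 2431/21]
after L5 α=3/7: [6311/49, 57035/441, 12370/147]
after L6 α=1/8: [3481/28, 64973/504, 12727/168]
rounded: [124, 129, 76]


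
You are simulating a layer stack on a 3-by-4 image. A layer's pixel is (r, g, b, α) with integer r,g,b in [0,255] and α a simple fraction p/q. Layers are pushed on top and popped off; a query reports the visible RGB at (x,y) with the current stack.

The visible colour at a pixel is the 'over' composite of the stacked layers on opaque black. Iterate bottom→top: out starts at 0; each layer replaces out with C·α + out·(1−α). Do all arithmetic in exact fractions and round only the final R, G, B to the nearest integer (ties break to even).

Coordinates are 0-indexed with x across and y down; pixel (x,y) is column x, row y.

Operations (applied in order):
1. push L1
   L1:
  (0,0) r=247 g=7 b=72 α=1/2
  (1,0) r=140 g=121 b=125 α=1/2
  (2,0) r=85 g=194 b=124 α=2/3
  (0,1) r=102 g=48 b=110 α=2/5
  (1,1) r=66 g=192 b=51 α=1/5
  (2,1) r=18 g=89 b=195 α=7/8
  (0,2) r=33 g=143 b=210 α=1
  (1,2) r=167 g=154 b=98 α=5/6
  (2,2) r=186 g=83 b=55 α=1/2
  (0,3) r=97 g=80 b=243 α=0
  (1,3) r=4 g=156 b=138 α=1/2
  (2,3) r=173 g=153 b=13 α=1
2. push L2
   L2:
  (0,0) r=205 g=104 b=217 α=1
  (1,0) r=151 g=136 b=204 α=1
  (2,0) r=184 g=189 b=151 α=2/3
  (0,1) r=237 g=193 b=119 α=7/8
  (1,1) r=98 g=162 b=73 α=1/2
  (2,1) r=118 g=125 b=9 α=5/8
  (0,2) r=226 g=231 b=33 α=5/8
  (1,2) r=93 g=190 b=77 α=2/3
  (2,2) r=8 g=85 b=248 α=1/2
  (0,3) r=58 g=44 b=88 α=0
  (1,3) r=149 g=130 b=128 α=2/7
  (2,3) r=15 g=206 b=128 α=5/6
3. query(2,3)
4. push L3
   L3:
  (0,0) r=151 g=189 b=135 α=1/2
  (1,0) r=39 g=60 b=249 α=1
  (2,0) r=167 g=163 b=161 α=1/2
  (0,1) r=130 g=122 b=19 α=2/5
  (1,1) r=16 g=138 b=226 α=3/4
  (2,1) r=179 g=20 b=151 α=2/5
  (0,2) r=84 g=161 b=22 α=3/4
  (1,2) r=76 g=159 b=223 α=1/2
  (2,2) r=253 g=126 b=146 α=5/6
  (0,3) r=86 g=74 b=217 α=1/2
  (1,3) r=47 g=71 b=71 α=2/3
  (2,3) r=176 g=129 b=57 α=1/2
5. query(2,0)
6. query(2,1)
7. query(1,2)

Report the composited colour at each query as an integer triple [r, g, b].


at x=2,y=3 over L1,L2:
L1 α=1: [173, 153, 13]
L2 α=5/6: [124/3, 1183/6, 653/6]
rounded: [41, 197, 109]

query (2,0) [L1,L2,L3] — begin 0,0,0
L1 α=2/3: [170/3, 388/3, 248/3]
L2 α=2/3: [1274/9, 1522/9, 1154/9]
L3 α=1/2: [2777/18, 2989/18, 2603/18]
→ [154, 166, 145]

(2,1) stack=L1,L2,L3; from [0,0,0]:
after L1 α=7/8: [63/4, 623/8, 1365/8]
after L2 α=5/8: [2549/32, 6869/64, 4455/64]
after L3 α=2/5: [19103/160, 23167/320, 32693/320]
→ [119, 72, 102]

at x=1,y=2 over L1,L2,L3:
after L1 α=5/6: [835/6, 385/3, 245/3]
after L2 α=2/3: [1951/18, 1525/9, 707/9]
after L3 α=1/2: [3319/36, 1478/9, 1357/9]
= [92, 164, 151]


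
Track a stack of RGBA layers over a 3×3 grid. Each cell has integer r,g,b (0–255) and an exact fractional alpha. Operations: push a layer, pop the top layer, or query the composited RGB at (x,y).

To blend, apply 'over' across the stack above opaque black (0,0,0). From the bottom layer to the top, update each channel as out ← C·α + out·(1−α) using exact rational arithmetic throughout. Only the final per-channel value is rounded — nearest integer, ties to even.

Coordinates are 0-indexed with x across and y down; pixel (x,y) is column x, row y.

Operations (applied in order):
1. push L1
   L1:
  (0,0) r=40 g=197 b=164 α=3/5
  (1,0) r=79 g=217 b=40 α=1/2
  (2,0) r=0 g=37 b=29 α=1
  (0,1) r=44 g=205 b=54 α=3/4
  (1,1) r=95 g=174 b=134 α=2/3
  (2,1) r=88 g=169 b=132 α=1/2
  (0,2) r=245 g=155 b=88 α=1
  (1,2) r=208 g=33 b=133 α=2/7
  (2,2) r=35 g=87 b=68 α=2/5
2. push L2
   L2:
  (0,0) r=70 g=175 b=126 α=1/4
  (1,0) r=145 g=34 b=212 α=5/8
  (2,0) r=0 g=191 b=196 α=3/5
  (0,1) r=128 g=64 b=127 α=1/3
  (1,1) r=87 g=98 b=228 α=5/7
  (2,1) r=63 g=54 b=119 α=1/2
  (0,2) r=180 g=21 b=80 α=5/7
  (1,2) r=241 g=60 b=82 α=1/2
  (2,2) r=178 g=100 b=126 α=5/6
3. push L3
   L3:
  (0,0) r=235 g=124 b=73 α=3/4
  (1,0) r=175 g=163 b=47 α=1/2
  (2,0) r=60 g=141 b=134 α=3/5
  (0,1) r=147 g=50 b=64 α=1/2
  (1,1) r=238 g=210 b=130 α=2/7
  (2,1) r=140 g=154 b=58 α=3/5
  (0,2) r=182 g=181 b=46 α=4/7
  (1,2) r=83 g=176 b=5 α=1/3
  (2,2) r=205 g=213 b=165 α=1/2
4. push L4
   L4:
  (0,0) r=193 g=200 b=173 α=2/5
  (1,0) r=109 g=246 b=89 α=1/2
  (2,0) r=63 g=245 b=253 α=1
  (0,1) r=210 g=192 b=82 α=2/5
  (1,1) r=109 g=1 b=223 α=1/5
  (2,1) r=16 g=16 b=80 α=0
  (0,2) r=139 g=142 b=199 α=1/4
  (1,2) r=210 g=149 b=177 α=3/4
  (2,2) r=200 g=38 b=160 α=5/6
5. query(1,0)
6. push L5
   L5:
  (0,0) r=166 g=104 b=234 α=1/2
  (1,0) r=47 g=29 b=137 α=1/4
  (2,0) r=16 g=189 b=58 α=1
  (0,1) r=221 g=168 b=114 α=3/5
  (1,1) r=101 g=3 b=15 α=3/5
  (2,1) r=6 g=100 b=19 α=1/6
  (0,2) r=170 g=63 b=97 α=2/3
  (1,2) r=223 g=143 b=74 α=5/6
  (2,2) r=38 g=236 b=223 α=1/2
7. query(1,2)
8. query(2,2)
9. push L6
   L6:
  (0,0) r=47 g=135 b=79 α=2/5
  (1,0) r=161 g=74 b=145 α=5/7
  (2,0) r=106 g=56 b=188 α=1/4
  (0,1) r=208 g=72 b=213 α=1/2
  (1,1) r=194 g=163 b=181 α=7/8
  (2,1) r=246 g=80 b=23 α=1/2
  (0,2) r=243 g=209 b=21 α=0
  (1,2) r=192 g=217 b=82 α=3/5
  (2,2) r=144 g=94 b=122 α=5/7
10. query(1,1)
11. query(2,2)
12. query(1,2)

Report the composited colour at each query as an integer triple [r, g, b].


at x=1,y=0 over L1,L2,L3,L4:
L1 α=1/2: [79/2, 217/2, 20]
L2 α=5/8: [1687/16, 991/16, 140]
L3 α=1/2: [4487/32, 3599/32, 187/2]
L4 α=1/2: [7975/64, 11471/64, 365/4]
rounded: [125, 179, 91]

(1,2) stack=L1,L2,L3,L4,L5; from [0,0,0]:
+L1 (α=2/7) → [416/7, 66/7, 38]
+L2 (α=1/2) → [2103/14, 243/7, 60]
+L3 (α=1/3) → [2684/21, 1718/21, 125/3]
+L4 (α=3/4) → [7957/42, 11105/84, 859/6]
+L5 (α=5/6) → [54787/252, 71165/504, 3079/36]
= [217, 141, 86]

at x=2,y=2 over L1,L2,L3,L4,L5:
L1 α=2/5: [14, 174/5, 136/5]
L2 α=5/6: [452/3, 1337/15, 1643/15]
L3 α=1/2: [1067/6, 2266/15, 2059/15]
L4 α=5/6: [7067/36, 2558/45, 14059/90]
L5 α=1/2: [8435/72, 6589/45, 34129/180]
rounded: [117, 146, 190]

at x=1,y=1 over L1,L2,L3,L4,L5,L6:
+L1 (α=2/3) → [190/3, 116, 268/3]
+L2 (α=5/7) → [1685/21, 722/7, 3956/21]
+L3 (α=2/7) → [18421/147, 6550/49, 25240/147]
+L4 (α=1/5) → [89707/735, 26249/245, 133741/735]
+L5 (α=3/5) → [402119/3675, 54703/1225, 300557/3675]
+L6 (α=7/8) → [5392769/29400, 363107/2450, 2478391/14700]
rounded: [183, 148, 169]

at x=2,y=2 over L1,L2,L3,L4,L5,L6:
+L1 (α=2/5) → [14, 174/5, 136/5]
+L2 (α=5/6) → [452/3, 1337/15, 1643/15]
+L3 (α=1/2) → [1067/6, 2266/15, 2059/15]
+L4 (α=5/6) → [7067/36, 2558/45, 14059/90]
+L5 (α=1/2) → [8435/72, 6589/45, 34129/180]
+L6 (α=5/7) → [34355/252, 4904/45, 89029/630]
rounded: [136, 109, 141]

(1,2) stack=L1,L2,L3,L4,L5,L6; from [0,0,0]:
+L1 (α=2/7) → [416/7, 66/7, 38]
+L2 (α=1/2) → [2103/14, 243/7, 60]
+L3 (α=1/3) → [2684/21, 1718/21, 125/3]
+L4 (α=3/4) → [7957/42, 11105/84, 859/6]
+L5 (α=5/6) → [54787/252, 71165/504, 3079/36]
+L6 (α=3/5) → [127363/630, 235217/1260, 7507/90]
= [202, 187, 83]


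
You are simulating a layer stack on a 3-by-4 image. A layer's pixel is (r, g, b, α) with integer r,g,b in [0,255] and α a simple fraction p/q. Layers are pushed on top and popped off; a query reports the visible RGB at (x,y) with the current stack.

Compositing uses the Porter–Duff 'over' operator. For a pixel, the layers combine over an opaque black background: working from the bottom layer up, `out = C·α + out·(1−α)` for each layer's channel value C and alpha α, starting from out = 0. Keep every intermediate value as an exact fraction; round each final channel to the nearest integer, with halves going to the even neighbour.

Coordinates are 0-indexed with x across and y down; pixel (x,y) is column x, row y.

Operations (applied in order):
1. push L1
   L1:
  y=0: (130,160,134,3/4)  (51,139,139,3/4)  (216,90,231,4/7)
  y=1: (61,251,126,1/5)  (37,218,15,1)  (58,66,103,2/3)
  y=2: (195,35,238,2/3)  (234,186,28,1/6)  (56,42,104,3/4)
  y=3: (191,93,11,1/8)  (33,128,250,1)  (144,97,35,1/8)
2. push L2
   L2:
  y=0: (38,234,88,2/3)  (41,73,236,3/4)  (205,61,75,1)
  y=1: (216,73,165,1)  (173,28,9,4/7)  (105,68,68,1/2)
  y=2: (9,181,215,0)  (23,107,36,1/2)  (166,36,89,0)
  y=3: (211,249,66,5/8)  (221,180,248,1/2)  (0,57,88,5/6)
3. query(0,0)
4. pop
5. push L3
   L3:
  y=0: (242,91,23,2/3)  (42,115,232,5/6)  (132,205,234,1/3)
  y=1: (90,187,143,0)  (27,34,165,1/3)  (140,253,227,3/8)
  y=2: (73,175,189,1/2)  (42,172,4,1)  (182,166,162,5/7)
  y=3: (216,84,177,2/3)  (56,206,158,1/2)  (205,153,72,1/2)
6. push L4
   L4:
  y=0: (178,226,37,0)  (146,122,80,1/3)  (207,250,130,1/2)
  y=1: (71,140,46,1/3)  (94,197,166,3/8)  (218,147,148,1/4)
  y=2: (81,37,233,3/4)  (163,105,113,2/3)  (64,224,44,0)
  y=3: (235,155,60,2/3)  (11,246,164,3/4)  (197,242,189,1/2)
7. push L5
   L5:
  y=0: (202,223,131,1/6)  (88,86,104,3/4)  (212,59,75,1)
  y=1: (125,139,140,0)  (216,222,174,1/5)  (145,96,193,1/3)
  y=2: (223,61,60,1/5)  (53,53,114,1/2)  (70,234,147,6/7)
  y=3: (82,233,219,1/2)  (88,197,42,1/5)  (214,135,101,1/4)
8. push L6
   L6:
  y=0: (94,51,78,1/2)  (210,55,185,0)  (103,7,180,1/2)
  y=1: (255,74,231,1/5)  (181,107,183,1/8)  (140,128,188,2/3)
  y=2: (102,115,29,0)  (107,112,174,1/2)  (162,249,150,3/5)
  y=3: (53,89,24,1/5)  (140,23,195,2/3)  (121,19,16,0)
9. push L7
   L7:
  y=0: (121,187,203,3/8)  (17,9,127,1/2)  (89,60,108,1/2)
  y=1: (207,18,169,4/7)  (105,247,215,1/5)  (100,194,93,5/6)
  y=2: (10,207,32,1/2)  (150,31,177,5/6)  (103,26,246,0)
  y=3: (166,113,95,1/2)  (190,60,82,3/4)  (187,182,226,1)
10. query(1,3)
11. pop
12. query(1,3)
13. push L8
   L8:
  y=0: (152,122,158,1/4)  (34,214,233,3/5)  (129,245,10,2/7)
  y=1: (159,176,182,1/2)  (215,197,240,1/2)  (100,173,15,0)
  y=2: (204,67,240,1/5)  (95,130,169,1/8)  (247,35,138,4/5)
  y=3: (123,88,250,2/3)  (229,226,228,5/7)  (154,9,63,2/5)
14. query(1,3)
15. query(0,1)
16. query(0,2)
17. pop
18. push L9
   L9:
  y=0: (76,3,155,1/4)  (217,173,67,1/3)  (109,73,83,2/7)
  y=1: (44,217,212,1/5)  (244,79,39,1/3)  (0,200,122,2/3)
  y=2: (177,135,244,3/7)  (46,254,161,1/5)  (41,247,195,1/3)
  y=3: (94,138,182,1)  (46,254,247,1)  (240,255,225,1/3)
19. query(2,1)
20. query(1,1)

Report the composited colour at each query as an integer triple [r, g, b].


(0,0) stack=L1,L2; from [0,0,0]:
L1 α=3/4: [195/2, 120, 201/2]
L2 α=2/3: [347/6, 196, 553/6]
rounded: [58, 196, 92]

at x=1,y=3 over L1,L3,L4,L5,L6,L7:
+L1 (α=1) → [33, 128, 250]
+L3 (α=1/2) → [89/2, 167, 204]
+L4 (α=3/4) → [155/8, 905/4, 174]
+L5 (α=1/5) → [331/10, 1102/5, 738/5]
+L6 (α=2/3) → [3131/30, 444/5, 896/5]
+L7 (α=3/4) → [20231/120, 336/5, 1063/10]
rounded: [169, 67, 106]

query (1,3) [L1,L3,L4,L5,L6] — begin 0,0,0
after L1 α=1: [33, 128, 250]
after L3 α=1/2: [89/2, 167, 204]
after L4 α=3/4: [155/8, 905/4, 174]
after L5 α=1/5: [331/10, 1102/5, 738/5]
after L6 α=2/3: [3131/30, 444/5, 896/5]
→ [104, 89, 179]

query (1,3) [L1,L3,L4,L5,L6,L8] — begin 0,0,0
after L1 α=1: [33, 128, 250]
after L3 α=1/2: [89/2, 167, 204]
after L4 α=3/4: [155/8, 905/4, 174]
after L5 α=1/5: [331/10, 1102/5, 738/5]
after L6 α=2/3: [3131/30, 444/5, 896/5]
after L8 α=5/7: [20306/105, 934/5, 7492/35]
rounded: [193, 187, 214]

query (0,1) [L1,L3,L4,L5,L6,L8] — begin 0,0,0
+L1 (α=1/5) → [61/5, 251/5, 126/5]
+L3 (α=0) → [61/5, 251/5, 126/5]
+L4 (α=1/3) → [159/5, 1202/15, 482/15]
+L5 (α=0) → [159/5, 1202/15, 482/15]
+L6 (α=1/5) → [1911/25, 5918/75, 5393/75]
+L8 (α=1/2) → [2943/25, 9559/75, 19043/150]
= [118, 127, 127]

query (0,2) [L1,L3,L4,L5,L6,L8] — begin 0,0,0
after L1 α=2/3: [130, 70/3, 476/3]
after L3 α=1/2: [203/2, 595/6, 1043/6]
after L4 α=3/4: [689/8, 1261/24, 5237/24]
after L5 α=1/5: [227/2, 1627/30, 5597/30]
after L6 α=0: [227/2, 1627/30, 5597/30]
after L8 α=1/5: [658/5, 4259/75, 14794/75]
rounded: [132, 57, 197]

at x=2,y=1 over L1,L3,L4,L5,L6,L9:
after L1 α=2/3: [116/3, 44, 206/3]
after L3 α=3/8: [230/3, 979/8, 3073/24]
after L4 α=1/4: [112, 4113/32, 4257/32]
after L5 α=1/3: [123, 1883/16, 7345/48]
after L6 α=2/3: [403/3, 1993/16, 25393/144]
after L9 α=2/3: [403/9, 8393/48, 60529/432]
= [45, 175, 140]

at x=1,y=1 over L1,L3,L4,L5,L6,L9:
+L1 (α=1) → [37, 218, 15]
+L3 (α=1/3) → [101/3, 470/3, 65]
+L4 (α=3/8) → [1351/24, 4123/24, 823/8]
+L5 (α=1/5) → [2647/30, 1091/6, 1171/10]
+L6 (α=1/8) → [23959/240, 8279/48, 10027/80]
+L9 (α=1/3) → [53239/360, 10175/72, 11587/120]
→ [148, 141, 97]
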